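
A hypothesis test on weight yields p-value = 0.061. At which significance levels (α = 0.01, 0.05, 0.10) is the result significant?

p = 0.061. Significant at: α = 0.1.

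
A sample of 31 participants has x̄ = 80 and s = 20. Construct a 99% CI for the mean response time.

CI = x̄ ± t*(s/√n) = 80 ± 2.75(20/√31) = (70.12, 89.88)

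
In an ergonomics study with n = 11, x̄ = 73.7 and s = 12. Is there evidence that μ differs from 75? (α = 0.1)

t = (x̄ - μ₀)/(s/√n) = (73.7 - 75)/(12/√11) = -0.359. df = 10, critical t = ±1.812. Fail to reject H₀.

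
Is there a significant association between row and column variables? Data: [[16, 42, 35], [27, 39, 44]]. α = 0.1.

χ² = 2.545. df = 2, critical = 4.605. Fail to reject H₀. No evidence of dependence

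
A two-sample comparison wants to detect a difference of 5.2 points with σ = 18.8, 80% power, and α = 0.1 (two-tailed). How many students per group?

n per group = 2(z_α/2 + z_β)²σ²/d² = 2×(1.645 + 0.84)²×18.8²/5.2² = 161.4 → n = 162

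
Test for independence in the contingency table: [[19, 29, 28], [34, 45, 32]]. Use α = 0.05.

χ² = 1.472. df = 2, critical = 5.991. Fail to reject H₀. No evidence of dependence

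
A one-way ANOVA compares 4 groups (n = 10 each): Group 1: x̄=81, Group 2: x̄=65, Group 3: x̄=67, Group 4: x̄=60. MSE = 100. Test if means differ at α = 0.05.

Grand mean = 68.25. SS_between = 2427.5, MS_between = 809.17. F = 8.092, F_crit ≈ 2.866. Reject H₀.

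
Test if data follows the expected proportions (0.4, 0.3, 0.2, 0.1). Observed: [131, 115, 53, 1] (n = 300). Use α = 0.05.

Expected: [120.0, 90.0, 60.0, 30.0]. χ² = 36.803. df = 3, critical = 7.815. Reject H₀.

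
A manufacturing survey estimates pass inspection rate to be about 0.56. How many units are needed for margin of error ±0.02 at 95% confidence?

n = z²p(1-p)/E² = 1.96²×0.56×0.44/0.02² = 2366.4 → n = 2367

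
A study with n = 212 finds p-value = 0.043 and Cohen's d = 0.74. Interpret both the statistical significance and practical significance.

Statistically significant (p = 0.043 < 0.05). Cohen's d = 0.74 indicates a medium effect size. Both statistical and practical significance should be considered.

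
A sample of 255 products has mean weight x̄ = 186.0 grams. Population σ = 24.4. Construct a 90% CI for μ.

CI = x̄ ± z*(σ/√n) = 186.0 ± 1.645(24.4/√255) = 186.0 ± 2.51 = (183.49, 188.51)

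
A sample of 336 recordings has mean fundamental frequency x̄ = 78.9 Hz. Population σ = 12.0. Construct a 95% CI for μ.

CI = x̄ ± z*(σ/√n) = 78.9 ± 1.96(12.0/√336) = 78.9 ± 1.28 = (77.62, 80.18)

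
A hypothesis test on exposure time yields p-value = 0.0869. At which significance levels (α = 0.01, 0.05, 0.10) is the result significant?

p = 0.0869. Significant at: α = 0.1.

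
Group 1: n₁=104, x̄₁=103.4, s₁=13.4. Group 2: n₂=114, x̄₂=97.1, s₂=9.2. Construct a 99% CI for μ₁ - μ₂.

Difference = 6.3. SE = √(13.4²/104 + 9.2²/114) = 1.571. CI = (2.25, 10.35)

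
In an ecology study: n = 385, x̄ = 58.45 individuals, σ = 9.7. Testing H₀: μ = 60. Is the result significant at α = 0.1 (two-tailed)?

z = (58.45 - 60)/(9.7/√385) = -3.135. Since |z| > 1.645, significant at α = 0.1.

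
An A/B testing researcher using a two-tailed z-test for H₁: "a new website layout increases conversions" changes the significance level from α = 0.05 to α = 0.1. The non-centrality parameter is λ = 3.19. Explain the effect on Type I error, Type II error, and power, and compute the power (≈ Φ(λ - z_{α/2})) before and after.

Increasing α from 0.05 to 0.1:
• Type I error rate increases (α is the Type I rate by definition).
• Critical value moves from z_{α/2} = 1.96 to 1.645, so power = Φ(λ - z_{α/2}) goes from Φ(3.19 - 1.96) = 0.891 to Φ(3.19 - 1.645) = 0.939.
• Type II error rate β = 1 - power therefore decreases (0.109 → 0.061).
Appropriate when false negatives are costly — here, discarding a layout that would have improved conversions — lost revenue.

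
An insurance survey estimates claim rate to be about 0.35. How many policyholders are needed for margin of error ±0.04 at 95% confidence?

n = z²p(1-p)/E² = 1.96²×0.35×0.65/0.04² = 546.2 → n = 547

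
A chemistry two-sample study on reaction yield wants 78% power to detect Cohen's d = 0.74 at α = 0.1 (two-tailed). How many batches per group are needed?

z_{α/2} = 1.645, z_β = Φ⁻¹(0.78) = 0.772. For medium effect (d = 0.74): n per group = 2(z_{α/2} + z_β)²/d² = 2(1.645 + 0.772)²/0.74² = 21.3 → 22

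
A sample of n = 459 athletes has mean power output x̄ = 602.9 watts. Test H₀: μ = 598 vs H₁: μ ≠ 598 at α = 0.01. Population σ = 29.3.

z = (x̄ - μ₀)/(σ/√n) = (602.9 - 598)/(29.3/√459) = 3.583. Critical value: ±2.576. Since |3.583| > 2.576, Reject H₀.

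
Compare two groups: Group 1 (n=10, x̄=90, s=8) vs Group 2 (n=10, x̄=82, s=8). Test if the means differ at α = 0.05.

Pooled sp = 8.0. t = 2.236, df = 18. Critical t = ±2.101. Reject H₀.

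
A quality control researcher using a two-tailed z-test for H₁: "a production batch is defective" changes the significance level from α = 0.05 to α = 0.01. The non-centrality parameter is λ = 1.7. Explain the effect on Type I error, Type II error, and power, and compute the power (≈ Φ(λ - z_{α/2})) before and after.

Decreasing α from 0.05 to 0.01:
• Type I error rate decreases (α is the Type I rate by definition).
• Critical value moves from z_{α/2} = 1.96 to 2.576, so power = Φ(λ - z_{α/2}) goes from Φ(1.7 - 1.96) = 0.397 to Φ(1.7 - 2.576) = 0.191.
• Type II error rate β = 1 - power therefore increases (0.603 → 0.809).
Appropriate when false positives are costly — here, scrapping a good batch — wasted material and cost for no reason.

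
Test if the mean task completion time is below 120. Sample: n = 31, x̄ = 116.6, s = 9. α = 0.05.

t = (116.6 - 120)/(9/√31) = -2.103, df = 30. Critical t = -1.697. Reject H₀.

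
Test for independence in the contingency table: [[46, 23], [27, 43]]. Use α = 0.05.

χ² = 10.999. df = 1, critical = 3.841. Reject H₀. Variables are dependent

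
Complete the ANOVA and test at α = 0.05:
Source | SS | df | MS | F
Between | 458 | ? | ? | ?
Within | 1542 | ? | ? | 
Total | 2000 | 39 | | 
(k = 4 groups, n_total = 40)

df_between = 3, df_within = 36. MS_between = 152.67, MS_within = 42.83. F = 3.564, F_crit ≈ 2.866. Reject H₀.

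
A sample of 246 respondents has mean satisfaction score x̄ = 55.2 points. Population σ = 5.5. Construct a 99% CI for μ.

CI = x̄ ± z*(σ/√n) = 55.2 ± 2.576(5.5/√246) = 55.2 ± 0.9 = (54.3, 56.1)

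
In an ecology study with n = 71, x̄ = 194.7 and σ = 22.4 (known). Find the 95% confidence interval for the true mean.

CI = x̄ ± z*(σ/√n) = 194.7 ± 1.96(22.4/√71) = 194.7 ± 5.21 = (189.49, 199.91)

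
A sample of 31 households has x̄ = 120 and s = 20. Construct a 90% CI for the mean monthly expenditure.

CI = x̄ ± t*(s/√n) = 120 ± 1.697(20/√31) = (113.9, 126.1)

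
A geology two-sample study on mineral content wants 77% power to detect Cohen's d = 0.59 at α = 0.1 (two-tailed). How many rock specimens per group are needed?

z_{α/2} = 1.645, z_β = Φ⁻¹(0.77) = 0.739. For medium effect (d = 0.59): n per group = 2(z_{α/2} + z_β)²/d² = 2(1.645 + 0.739)²/0.59² = 32.7 → 33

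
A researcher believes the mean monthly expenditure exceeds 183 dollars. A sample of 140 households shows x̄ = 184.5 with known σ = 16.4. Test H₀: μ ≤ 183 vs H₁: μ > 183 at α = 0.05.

z = 1.082. Critical value: 1.645. Fail to reject H₀.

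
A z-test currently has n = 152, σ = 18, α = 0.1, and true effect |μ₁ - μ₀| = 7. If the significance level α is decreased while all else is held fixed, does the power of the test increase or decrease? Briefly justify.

Power decreases: a smaller α raises the critical value, so less of the H₁ sampling distribution falls in the rejection region.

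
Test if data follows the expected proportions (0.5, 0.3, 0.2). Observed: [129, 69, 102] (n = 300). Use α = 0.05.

Expected: [150.0, 90.0, 60.0]. χ² = 37.24. df = 2, critical = 5.991. Reject H₀.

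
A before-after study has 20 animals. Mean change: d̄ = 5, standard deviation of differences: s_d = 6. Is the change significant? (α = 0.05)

t = d̄/(s_d/√n) = 5/(6/√20) = 3.727. df = 19, critical t = ±2.093. Reject H₀.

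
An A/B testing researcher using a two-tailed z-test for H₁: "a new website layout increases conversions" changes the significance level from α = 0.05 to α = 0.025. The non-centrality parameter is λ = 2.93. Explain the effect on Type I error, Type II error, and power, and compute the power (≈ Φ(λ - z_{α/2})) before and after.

Decreasing α from 0.05 to 0.025:
• Type I error rate decreases (α is the Type I rate by definition).
• Critical value moves from z_{α/2} = 1.96 to 2.241, so power = Φ(λ - z_{α/2}) goes from Φ(2.93 - 1.96) = 0.834 to Φ(2.93 - 2.241) = 0.755.
• Type II error rate β = 1 - power therefore increases (0.166 → 0.245).
Appropriate when false positives are costly — here, rolling out a layout that doesn't actually help — wasted engineering effort.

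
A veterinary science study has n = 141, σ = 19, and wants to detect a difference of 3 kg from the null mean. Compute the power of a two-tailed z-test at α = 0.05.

SE = σ/√n = 19/√141 = 1.6. Non-centrality λ = d/SE = 3/1.6 = 1.875. Power ≈ Φ(λ - z_{α/2}) = Φ(1.875 - 1.96) = Φ(-0.085) = 0.466.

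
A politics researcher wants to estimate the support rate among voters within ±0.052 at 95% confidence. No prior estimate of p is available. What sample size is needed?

Conservative approach: use p = 0.5 (maximizes p(1-p) = 0.25). n = z²(0.25)/E² = 1.96²×0.25/0.052² = 355.2 → n = 356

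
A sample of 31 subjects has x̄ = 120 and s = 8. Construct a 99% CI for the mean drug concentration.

CI = x̄ ± t*(s/√n) = 120 ± 2.75(8/√31) = (116.05, 123.95)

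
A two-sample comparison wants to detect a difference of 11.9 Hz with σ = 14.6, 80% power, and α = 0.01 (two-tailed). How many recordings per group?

n per group = 2(z_α/2 + z_β)²σ²/d² = 2×(2.576 + 0.84)²×14.6²/11.9² = 35.1 → n = 36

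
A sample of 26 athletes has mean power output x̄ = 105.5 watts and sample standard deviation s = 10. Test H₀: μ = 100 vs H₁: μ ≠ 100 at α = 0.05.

t = (x̄ - μ₀)/(s/√n) = (105.5 - 100)/(10/√26) = 2.804. df = 25, critical t = ±2.06. Reject H₀.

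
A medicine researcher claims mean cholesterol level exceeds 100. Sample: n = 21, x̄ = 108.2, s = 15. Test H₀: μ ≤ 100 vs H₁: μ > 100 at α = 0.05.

t = (108.2 - 100)/(15/√21) = 2.505, df = 20. Critical t = 1.725. Reject H₀.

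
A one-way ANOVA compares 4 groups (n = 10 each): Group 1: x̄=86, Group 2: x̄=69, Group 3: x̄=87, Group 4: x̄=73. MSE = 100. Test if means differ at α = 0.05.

Grand mean = 78.75. SS_between = 2487.5, MS_between = 829.17. F = 8.292, F_crit ≈ 2.866. Reject H₀.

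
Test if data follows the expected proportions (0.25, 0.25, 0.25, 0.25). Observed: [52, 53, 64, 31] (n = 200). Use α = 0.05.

Expected: [50.0, 50.0, 50.0, 50.0]. χ² = 11.4. df = 3, critical = 7.815. Reject H₀.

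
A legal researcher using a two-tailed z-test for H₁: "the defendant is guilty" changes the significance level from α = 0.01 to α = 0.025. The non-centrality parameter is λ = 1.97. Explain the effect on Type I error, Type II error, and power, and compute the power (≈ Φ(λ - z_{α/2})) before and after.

Increasing α from 0.01 to 0.025:
• Type I error rate increases (α is the Type I rate by definition).
• Critical value moves from z_{α/2} = 2.576 to 2.241, so power = Φ(λ - z_{α/2}) goes from Φ(1.97 - 2.576) = 0.272 to Φ(1.97 - 2.241) = 0.393.
• Type II error rate β = 1 - power therefore decreases (0.728 → 0.607).
Appropriate when false negatives are costly — here, acquitting a guilty person.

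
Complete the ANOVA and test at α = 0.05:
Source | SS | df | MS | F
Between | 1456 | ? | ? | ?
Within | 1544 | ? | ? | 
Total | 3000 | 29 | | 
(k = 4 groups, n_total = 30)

df_between = 3, df_within = 26. MS_between = 485.33, MS_within = 59.38. F = 8.173, F_crit ≈ 2.975. Reject H₀.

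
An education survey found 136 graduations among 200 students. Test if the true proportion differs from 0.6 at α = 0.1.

p̂ = 0.68, p₀ = 0.6. z = (p̂ - p₀)/√(p₀(1-p₀)/n) = 2.309. Critical: ±1.645. Reject H₀.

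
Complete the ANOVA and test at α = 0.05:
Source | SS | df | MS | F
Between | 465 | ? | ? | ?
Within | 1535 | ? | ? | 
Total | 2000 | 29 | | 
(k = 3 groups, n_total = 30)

df_between = 2, df_within = 27. MS_between = 232.5, MS_within = 56.85. F = 4.09, F_crit ≈ 3.354. Reject H₀.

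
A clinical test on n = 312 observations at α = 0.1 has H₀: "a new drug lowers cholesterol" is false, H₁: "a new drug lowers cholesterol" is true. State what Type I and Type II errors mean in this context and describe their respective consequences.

Type I (false positive): concluding that a new drug lowers cholesterol when it is not — approving an ineffective drug — patients take a useless medication and may skip effective alternatives. Type II (false negative): failing to conclude that a new drug lowers cholesterol when it is — shelving an effective drug — patients miss out on a treatment that would have helped. Which is costlier depends on domain priorities and is a judgement call rather than a statistical fact.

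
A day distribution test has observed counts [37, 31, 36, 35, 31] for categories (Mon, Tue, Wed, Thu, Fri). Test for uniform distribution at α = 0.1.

Expected = 34 each. χ² = Σ(O-E)²/E = 0.941. df = 4, critical value = 7.779. Fail to reject H₀.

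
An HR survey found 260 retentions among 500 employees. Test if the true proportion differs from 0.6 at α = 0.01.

p̂ = 0.52, p₀ = 0.6. z = (p̂ - p₀)/√(p₀(1-p₀)/n) = -3.651. Critical: ±2.576. Reject H₀.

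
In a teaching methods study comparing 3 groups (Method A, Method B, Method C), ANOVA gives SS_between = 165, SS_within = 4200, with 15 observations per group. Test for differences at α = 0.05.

df_between = 2, df_within = 42. F = MS_between/MS_within = 82.5/100.0 = 0.825. F_crit ≈ 3.22. Fail to reject H₀.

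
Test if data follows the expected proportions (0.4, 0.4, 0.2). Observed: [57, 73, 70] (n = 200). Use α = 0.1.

Expected: [80.0, 80.0, 40.0]. χ² = 29.725. df = 2, critical = 4.605. Reject H₀.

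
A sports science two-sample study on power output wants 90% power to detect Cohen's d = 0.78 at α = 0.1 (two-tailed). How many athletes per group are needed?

z_{α/2} = 1.645, z_β = Φ⁻¹(0.9) = 1.282. For medium effect (d = 0.78): n per group = 2(z_{α/2} + z_β)²/d² = 2(1.645 + 1.282)²/0.78² = 28.2 → 29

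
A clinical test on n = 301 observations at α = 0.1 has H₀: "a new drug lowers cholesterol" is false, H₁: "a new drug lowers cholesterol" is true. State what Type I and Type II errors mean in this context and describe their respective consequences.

Type I (false positive): concluding that a new drug lowers cholesterol when it is not — approving an ineffective drug — patients take a useless medication and may skip effective alternatives. Type II (false negative): failing to conclude that a new drug lowers cholesterol when it is — shelving an effective drug — patients miss out on a treatment that would have helped. Which is costlier depends on domain priorities and is a judgement call rather than a statistical fact.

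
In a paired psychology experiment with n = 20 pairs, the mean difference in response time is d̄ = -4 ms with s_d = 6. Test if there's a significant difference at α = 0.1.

t = d̄/(s_d/√n) = -4/(6/√20) = -2.981. df = 19, critical t = ±1.729. Reject H₀.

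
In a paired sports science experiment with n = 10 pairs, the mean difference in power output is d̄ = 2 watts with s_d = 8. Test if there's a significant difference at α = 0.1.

t = d̄/(s_d/√n) = 2/(8/√10) = 0.791. df = 9, critical t = ±1.833. Fail to reject H₀.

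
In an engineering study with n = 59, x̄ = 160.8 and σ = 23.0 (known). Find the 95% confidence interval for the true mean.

CI = x̄ ± z*(σ/√n) = 160.8 ± 1.96(23.0/√59) = 160.8 ± 5.87 = (154.93, 166.67)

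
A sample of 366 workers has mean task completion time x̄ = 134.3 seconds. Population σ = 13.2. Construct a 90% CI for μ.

CI = x̄ ± z*(σ/√n) = 134.3 ± 1.645(13.2/√366) = 134.3 ± 1.14 = (133.16, 135.44)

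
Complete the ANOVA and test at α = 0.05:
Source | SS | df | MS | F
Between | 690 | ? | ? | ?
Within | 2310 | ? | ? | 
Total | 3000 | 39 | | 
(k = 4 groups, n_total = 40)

df_between = 3, df_within = 36. MS_between = 230.0, MS_within = 64.17. F = 3.584, F_crit ≈ 2.866. Reject H₀.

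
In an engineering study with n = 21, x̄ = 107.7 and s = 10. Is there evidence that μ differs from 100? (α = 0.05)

t = (x̄ - μ₀)/(s/√n) = (107.7 - 100)/(10/√21) = 3.529. df = 20, critical t = ±2.086. Reject H₀.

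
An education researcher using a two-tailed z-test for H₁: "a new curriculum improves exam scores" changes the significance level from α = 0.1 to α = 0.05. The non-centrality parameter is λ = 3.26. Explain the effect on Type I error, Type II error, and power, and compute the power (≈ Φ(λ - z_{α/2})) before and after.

Decreasing α from 0.1 to 0.05:
• Type I error rate decreases (α is the Type I rate by definition).
• Critical value moves from z_{α/2} = 1.645 to 1.96, so power = Φ(λ - z_{α/2}) goes from Φ(3.26 - 1.645) = 0.947 to Φ(3.26 - 1.96) = 0.903.
• Type II error rate β = 1 - power therefore increases (0.053 → 0.097).
Appropriate when false positives are costly — here, adopting a curriculum that gives no real benefit — disruption for nothing.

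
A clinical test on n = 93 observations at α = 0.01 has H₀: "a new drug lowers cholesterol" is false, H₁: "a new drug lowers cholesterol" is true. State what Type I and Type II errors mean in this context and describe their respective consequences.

Type I (false positive): concluding that a new drug lowers cholesterol when it is not — approving an ineffective drug — patients take a useless medication and may skip effective alternatives. Type II (false negative): failing to conclude that a new drug lowers cholesterol when it is — shelving an effective drug — patients miss out on a treatment that would have helped. Which is costlier depends on domain priorities and is a judgement call rather than a statistical fact.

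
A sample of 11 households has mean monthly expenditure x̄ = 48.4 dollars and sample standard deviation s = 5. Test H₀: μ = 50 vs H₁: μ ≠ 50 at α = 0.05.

t = (x̄ - μ₀)/(s/√n) = (48.4 - 50)/(5/√11) = -1.061. df = 10, critical t = ±2.228. Fail to reject H₀.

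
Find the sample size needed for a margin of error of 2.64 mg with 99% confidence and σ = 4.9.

n = (z*σ/E)² = (2.576×4.9/2.64)² = 22.9 → n = 23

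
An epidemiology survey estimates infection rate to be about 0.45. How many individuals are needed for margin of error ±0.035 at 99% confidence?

n = z²p(1-p)/E² = 2.576²×0.45×0.55/0.035² = 1340.7 → n = 1341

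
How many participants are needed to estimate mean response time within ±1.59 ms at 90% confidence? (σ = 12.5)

n = (z*σ/E)² = (1.645×12.5/1.59)² = 167.2 → n = 168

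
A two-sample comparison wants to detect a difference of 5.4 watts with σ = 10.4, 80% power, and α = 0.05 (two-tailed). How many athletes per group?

n per group = 2(z_α/2 + z_β)²σ²/d² = 2×(1.96 + 0.84)²×10.4²/5.4² = 58.2 → n = 59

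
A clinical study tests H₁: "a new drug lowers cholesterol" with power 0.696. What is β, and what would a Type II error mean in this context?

β = 1 - power = 1 - 0.696 = 0.304. A Type II error is failing to reject H₀ when H₀ is false (false negative) — here, failing to conclude that a new drug lowers cholesterol when in fact it is true. Consequence: shelving an effective drug — patients miss out on a treatment that would have helped.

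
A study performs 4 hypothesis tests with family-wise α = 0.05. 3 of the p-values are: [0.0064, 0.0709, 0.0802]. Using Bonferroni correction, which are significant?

Bonferroni α = 0.05/4 = 0.0125. Significant p-values: [0.0064]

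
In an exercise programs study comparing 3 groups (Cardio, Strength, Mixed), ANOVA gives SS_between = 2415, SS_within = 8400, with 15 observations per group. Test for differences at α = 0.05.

df_between = 2, df_within = 42. F = MS_between/MS_within = 1207.5/200.0 = 6.037. F_crit ≈ 3.22. Reject H₀. At least one mean differs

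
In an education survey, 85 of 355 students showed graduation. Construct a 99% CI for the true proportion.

p̂ = 0.239. CI = p̂ ± z*√(p̂(1-p̂)/n) = (0.181, 0.298)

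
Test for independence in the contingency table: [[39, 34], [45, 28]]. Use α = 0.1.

χ² = 1.009. df = 1, critical = 2.706. Fail to reject H₀. No evidence of dependence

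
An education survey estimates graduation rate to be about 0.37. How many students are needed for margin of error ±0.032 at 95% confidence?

n = z²p(1-p)/E² = 1.96²×0.37×0.63/0.032² = 874.5 → n = 875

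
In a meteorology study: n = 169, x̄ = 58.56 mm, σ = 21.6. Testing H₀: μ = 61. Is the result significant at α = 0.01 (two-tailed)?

z = (58.56 - 61)/(21.6/√169) = -1.469. Since |z| ≤ 2.576, not significant at α = 0.01.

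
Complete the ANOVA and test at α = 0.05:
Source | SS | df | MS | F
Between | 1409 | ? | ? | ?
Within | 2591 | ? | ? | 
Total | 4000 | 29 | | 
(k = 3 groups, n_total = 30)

df_between = 2, df_within = 27. MS_between = 704.5, MS_within = 95.96. F = 7.341, F_crit ≈ 3.354. Reject H₀.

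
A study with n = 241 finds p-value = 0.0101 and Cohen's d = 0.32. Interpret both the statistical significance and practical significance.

Statistically significant (p = 0.0101 < 0.05). Cohen's d = 0.32 indicates a small effect size. Both statistical and practical significance should be considered.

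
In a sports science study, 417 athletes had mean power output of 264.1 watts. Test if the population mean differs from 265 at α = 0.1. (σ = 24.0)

z = (x̄ - μ₀)/(σ/√n) = (264.1 - 265)/(24.0/√417) = -0.766. Critical value: ±1.645. Since |-0.766| ≤ 1.645, Fail to reject H₀.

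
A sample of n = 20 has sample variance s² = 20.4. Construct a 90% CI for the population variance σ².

df = 19. χ²_{0.05} = 30.144, χ²_{0.95} = 10.117. CI for σ² = ((n-1)s²/χ²_{α/2}, (n-1)s²/χ²_{1-α/2}) = (19·20.4/30.144, 19·20.4/10.117) = (12.86, 38.31)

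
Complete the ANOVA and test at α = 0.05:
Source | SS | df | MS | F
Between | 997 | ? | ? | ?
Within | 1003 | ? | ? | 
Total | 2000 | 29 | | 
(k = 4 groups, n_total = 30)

df_between = 3, df_within = 26. MS_between = 332.33, MS_within = 38.58. F = 8.615, F_crit ≈ 2.975. Reject H₀.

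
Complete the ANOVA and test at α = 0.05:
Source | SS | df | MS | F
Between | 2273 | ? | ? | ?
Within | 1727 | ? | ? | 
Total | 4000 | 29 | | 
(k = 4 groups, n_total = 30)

df_between = 3, df_within = 26. MS_between = 757.67, MS_within = 66.42. F = 11.407, F_crit ≈ 2.975. Reject H₀.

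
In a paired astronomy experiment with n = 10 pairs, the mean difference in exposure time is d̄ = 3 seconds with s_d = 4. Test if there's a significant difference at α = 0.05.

t = d̄/(s_d/√n) = 3/(4/√10) = 2.372. df = 9, critical t = ±2.262. Reject H₀.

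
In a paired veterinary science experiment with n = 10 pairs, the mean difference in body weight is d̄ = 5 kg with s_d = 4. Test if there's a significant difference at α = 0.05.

t = d̄/(s_d/√n) = 5/(4/√10) = 3.953. df = 9, critical t = ±2.262. Reject H₀.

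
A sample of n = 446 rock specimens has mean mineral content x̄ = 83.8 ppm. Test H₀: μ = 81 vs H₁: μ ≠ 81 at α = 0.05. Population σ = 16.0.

z = (x̄ - μ₀)/(σ/√n) = (83.8 - 81)/(16.0/√446) = 3.696. Critical value: ±1.96. Since |3.696| > 1.96, Reject H₀.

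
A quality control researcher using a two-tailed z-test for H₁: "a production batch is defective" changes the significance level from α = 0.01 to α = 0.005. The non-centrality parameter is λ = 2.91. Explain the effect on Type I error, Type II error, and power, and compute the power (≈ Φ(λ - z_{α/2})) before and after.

Decreasing α from 0.01 to 0.005:
• Type I error rate decreases (α is the Type I rate by definition).
• Critical value moves from z_{α/2} = 2.576 to 2.807, so power = Φ(λ - z_{α/2}) goes from Φ(2.91 - 2.576) = 0.631 to Φ(2.91 - 2.807) = 0.541.
• Type II error rate β = 1 - power therefore increases (0.369 → 0.459).
Appropriate when false positives are costly — here, scrapping a good batch — wasted material and cost for no reason.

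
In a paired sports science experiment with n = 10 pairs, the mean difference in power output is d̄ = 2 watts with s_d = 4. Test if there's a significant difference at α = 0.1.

t = d̄/(s_d/√n) = 2/(4/√10) = 1.581. df = 9, critical t = ±1.833. Fail to reject H₀.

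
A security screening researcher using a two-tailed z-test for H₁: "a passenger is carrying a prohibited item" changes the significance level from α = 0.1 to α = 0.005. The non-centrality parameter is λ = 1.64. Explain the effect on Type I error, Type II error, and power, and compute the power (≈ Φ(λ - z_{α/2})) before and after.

Decreasing α from 0.1 to 0.005:
• Type I error rate decreases (α is the Type I rate by definition).
• Critical value moves from z_{α/2} = 1.645 to 2.807, so power = Φ(λ - z_{α/2}) goes from Φ(1.64 - 1.645) = 0.498 to Φ(1.64 - 2.807) = 0.122.
• Type II error rate β = 1 - power therefore increases (0.502 → 0.878).
Appropriate when false positives are costly — here, detaining an innocent passenger — delay and inconvenience.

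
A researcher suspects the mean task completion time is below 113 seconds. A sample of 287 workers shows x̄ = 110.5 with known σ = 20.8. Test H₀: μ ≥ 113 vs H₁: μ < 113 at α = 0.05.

z = -2.036. Critical value: -1.645. Reject H₀.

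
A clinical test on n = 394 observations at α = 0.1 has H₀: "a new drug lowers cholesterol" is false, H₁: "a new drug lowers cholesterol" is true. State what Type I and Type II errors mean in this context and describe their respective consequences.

Type I (false positive): concluding that a new drug lowers cholesterol when it is not — approving an ineffective drug — patients take a useless medication and may skip effective alternatives. Type II (false negative): failing to conclude that a new drug lowers cholesterol when it is — shelving an effective drug — patients miss out on a treatment that would have helped. Which is costlier depends on domain priorities and is a judgement call rather than a statistical fact.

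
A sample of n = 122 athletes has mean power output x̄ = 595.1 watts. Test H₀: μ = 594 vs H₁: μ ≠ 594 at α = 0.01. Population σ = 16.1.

z = (x̄ - μ₀)/(σ/√n) = (595.1 - 594)/(16.1/√122) = 0.755. Critical value: ±2.576. Since |0.755| ≤ 2.576, Fail to reject H₀.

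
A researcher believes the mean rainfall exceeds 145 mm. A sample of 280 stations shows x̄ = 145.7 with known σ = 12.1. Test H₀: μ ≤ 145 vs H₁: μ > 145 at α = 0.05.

z = 0.968. Critical value: 1.645. Fail to reject H₀.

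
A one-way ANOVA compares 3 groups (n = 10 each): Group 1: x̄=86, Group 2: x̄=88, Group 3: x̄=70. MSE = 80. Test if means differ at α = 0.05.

Grand mean = 81.33. SS_between = 1946.67, MS_between = 973.33. F = 12.167, F_crit ≈ 3.354. Reject H₀.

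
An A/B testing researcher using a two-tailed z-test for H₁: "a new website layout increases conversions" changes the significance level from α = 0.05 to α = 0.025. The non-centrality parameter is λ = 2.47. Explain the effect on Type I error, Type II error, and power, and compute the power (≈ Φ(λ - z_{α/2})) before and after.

Decreasing α from 0.05 to 0.025:
• Type I error rate decreases (α is the Type I rate by definition).
• Critical value moves from z_{α/2} = 1.96 to 2.241, so power = Φ(λ - z_{α/2}) goes from Φ(2.47 - 1.96) = 0.695 to Φ(2.47 - 2.241) = 0.591.
• Type II error rate β = 1 - power therefore increases (0.305 → 0.409).
Appropriate when false positives are costly — here, rolling out a layout that doesn't actually help — wasted engineering effort.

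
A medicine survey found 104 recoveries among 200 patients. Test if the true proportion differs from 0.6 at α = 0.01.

p̂ = 0.52, p₀ = 0.6. z = (p̂ - p₀)/√(p₀(1-p₀)/n) = -2.309. Critical: ±2.576. Fail to reject H₀.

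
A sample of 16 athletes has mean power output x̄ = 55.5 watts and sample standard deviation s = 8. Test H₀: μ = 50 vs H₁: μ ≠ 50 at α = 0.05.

t = (x̄ - μ₀)/(s/√n) = (55.5 - 50)/(8/√16) = 2.75. df = 15, critical t = ±2.131. Reject H₀.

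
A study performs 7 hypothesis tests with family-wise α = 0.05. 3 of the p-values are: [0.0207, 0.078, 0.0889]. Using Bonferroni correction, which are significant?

Bonferroni α = 0.05/7 = 0.00714. None of the given p-values are significant.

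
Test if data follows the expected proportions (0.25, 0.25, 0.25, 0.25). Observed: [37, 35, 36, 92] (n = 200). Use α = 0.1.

Expected: [50.0, 50.0, 50.0, 50.0]. χ² = 47.08. df = 3, critical = 6.251. Reject H₀.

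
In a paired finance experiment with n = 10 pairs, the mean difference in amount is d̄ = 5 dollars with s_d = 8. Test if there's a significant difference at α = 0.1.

t = d̄/(s_d/√n) = 5/(8/√10) = 1.976. df = 9, critical t = ±1.833. Reject H₀.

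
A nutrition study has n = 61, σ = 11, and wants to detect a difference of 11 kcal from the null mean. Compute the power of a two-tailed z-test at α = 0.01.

SE = σ/√n = 11/√61 = 1.408. Non-centrality λ = d/SE = 11/1.408 = 7.81. Power ≈ Φ(λ - z_{α/2}) = Φ(7.81 - 2.576) = Φ(5.234) = 1.0.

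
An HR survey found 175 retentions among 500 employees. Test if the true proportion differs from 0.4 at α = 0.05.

p̂ = 0.35, p₀ = 0.4. z = (p̂ - p₀)/√(p₀(1-p₀)/n) = -2.282. Critical: ±1.96. Reject H₀.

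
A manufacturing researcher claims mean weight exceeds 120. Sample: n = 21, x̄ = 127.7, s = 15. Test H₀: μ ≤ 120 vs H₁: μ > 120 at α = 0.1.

t = (127.7 - 120)/(15/√21) = 2.352, df = 20. Critical t = 1.325. Reject H₀.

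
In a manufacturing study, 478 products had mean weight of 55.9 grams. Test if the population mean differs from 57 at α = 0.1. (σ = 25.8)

z = (x̄ - μ₀)/(σ/√n) = (55.9 - 57)/(25.8/√478) = -0.932. Critical value: ±1.645. Since |-0.932| ≤ 1.645, Fail to reject H₀.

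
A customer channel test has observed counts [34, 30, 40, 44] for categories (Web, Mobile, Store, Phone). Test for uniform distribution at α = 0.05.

Expected = 37 each. χ² = Σ(O-E)²/E = 3.135. df = 3, critical value = 7.815. Fail to reject H₀.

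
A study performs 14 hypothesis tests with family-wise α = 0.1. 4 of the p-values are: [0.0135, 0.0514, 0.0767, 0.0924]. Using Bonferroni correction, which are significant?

Bonferroni α = 0.1/14 = 0.00714. None of the given p-values are significant.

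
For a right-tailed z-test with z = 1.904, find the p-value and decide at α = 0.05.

p = P(Z > 1.904) = 1 - Φ(1.904) ≈ 0.0285. Since p < 0.05, reject H₀ (significant) at α = 0.05.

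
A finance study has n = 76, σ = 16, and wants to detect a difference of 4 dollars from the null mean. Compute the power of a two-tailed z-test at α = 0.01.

SE = σ/√n = 16/√76 = 1.835. Non-centrality λ = d/SE = 4/1.835 = 2.179. Power ≈ Φ(λ - z_{α/2}) = Φ(2.179 - 2.576) = Φ(-0.397) = 0.346.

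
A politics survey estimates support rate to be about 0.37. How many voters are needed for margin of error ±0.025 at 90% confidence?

n = z²p(1-p)/E² = 1.645²×0.37×0.63/0.025² = 1009.2 → n = 1010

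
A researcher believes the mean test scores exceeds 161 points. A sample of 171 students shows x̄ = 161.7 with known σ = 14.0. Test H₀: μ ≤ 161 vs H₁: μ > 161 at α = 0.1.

z = 0.654. Critical value: 1.28. Fail to reject H₀.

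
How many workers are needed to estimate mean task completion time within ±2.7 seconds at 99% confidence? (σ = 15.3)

n = (z*σ/E)² = (2.576×15.3/2.7)² = 213.1 → n = 214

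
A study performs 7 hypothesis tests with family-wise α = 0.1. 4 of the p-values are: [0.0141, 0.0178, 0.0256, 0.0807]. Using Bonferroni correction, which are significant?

Bonferroni α = 0.1/7 = 0.01429. Significant p-values: [0.0141]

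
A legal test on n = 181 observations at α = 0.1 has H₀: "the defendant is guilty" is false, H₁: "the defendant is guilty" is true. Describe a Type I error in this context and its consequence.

Type I error: rejecting H₀ when it is true — concluding that the defendant is guilty when in fact it is not. Consequence: convicting an innocent person.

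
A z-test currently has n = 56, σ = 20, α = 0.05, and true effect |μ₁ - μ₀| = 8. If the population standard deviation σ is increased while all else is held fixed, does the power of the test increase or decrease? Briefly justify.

Power decreases: a larger σ inflates the standard error σ/√n, pulling the sampling distribution under H₁ back toward the critical value.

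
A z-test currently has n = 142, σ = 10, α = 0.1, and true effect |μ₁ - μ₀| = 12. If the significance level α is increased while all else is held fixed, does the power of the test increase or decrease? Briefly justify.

Power increases: a larger α lowers the critical value, so more of the H₁ sampling distribution falls in the rejection region.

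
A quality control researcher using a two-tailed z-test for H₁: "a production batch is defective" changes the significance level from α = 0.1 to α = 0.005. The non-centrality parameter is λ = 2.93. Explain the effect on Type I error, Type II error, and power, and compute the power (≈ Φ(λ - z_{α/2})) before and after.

Decreasing α from 0.1 to 0.005:
• Type I error rate decreases (α is the Type I rate by definition).
• Critical value moves from z_{α/2} = 1.645 to 2.807, so power = Φ(λ - z_{α/2}) goes from Φ(2.93 - 1.645) = 0.901 to Φ(2.93 - 2.807) = 0.549.
• Type II error rate β = 1 - power therefore increases (0.099 → 0.451).
Appropriate when false positives are costly — here, scrapping a good batch — wasted material and cost for no reason.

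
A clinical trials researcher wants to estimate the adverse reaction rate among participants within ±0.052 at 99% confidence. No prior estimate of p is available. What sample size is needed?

Conservative approach: use p = 0.5 (maximizes p(1-p) = 0.25). n = z²(0.25)/E² = 2.576²×0.25/0.052² = 613.5 → n = 614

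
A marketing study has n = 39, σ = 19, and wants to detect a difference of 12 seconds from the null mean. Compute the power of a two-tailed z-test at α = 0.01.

SE = σ/√n = 19/√39 = 3.042. Non-centrality λ = d/SE = 12/3.042 = 3.944. Power ≈ Φ(λ - z_{α/2}) = Φ(3.944 - 2.576) = Φ(1.368) = 0.914.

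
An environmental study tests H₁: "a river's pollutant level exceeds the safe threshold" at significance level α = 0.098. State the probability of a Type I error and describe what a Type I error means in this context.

P(Type I error) = α = 0.098. A Type I error is rejecting H₀ when H₀ is actually true (false positive) — here, concluding that a river's pollutant level exceeds the safe threshold when in fact this is not the case. Consequence: shutting down a compliant factory unnecessarily.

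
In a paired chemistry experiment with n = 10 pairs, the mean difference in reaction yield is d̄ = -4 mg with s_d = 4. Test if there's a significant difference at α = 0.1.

t = d̄/(s_d/√n) = -4/(4/√10) = -3.162. df = 9, critical t = ±1.833. Reject H₀.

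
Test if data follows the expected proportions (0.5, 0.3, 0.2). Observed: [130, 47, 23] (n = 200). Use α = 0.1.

Expected: [100.0, 60.0, 40.0]. χ² = 19.042. df = 2, critical = 4.605. Reject H₀.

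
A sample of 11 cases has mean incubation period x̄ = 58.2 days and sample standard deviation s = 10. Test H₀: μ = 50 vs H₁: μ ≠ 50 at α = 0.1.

t = (x̄ - μ₀)/(s/√n) = (58.2 - 50)/(10/√11) = 2.72. df = 10, critical t = ±1.812. Reject H₀.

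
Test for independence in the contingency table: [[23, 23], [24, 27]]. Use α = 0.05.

χ² = 0.084. df = 1, critical = 3.841. Fail to reject H₀. No evidence of dependence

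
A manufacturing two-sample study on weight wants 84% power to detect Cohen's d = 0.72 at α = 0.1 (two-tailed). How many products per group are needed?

z_{α/2} = 1.645, z_β = Φ⁻¹(0.84) = 0.994. For medium effect (d = 0.72): n per group = 2(z_{α/2} + z_β)²/d² = 2(1.645 + 0.994)²/0.72² = 26.9 → 27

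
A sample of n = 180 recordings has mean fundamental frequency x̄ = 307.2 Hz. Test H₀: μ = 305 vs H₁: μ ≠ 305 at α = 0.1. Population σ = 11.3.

z = (x̄ - μ₀)/(σ/√n) = (307.2 - 305)/(11.3/√180) = 2.612. Critical value: ±1.645. Since |2.612| > 1.645, Reject H₀.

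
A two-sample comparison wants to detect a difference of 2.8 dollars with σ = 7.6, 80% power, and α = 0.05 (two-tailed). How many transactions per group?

n per group = 2(z_α/2 + z_β)²σ²/d² = 2×(1.96 + 0.84)²×7.6²/2.8² = 115.5 → n = 116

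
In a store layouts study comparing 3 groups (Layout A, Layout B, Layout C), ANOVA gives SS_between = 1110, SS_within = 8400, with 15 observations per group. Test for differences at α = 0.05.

df_between = 2, df_within = 42. F = MS_between/MS_within = 555.0/200.0 = 2.775. F_crit ≈ 3.22. Fail to reject H₀.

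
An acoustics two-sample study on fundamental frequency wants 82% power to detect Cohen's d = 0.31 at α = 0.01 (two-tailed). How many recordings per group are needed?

z_{α/2} = 2.576, z_β = Φ⁻¹(0.82) = 0.915. For small effect (d = 0.31): n per group = 2(z_{α/2} + z_β)²/d² = 2(2.576 + 0.915)²/0.31² = 253.6 → 254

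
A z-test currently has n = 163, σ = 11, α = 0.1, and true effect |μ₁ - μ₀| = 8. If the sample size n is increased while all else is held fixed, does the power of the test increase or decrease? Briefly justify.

Power increases: a larger n shrinks the standard error σ/√n, moving the sampling distribution under H₁ further from the critical value.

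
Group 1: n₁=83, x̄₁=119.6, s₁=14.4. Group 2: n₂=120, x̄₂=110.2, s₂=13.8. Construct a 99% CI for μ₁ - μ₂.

Difference = 9.4. SE = √(14.4²/83 + 13.8²/120) = 2.021. CI = (4.19, 14.61)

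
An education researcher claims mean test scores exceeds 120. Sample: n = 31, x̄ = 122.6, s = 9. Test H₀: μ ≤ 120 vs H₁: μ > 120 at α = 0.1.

t = (122.6 - 120)/(9/√31) = 1.608, df = 30. Critical t = 1.31. Reject H₀.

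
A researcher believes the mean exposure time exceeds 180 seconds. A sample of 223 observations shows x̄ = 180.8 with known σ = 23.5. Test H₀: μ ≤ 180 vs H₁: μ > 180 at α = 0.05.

z = 0.508. Critical value: 1.645. Fail to reject H₀.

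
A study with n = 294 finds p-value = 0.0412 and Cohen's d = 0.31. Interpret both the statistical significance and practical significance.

Statistically significant (p = 0.0412 < 0.05). Cohen's d = 0.31 indicates a small effect size. Both statistical and practical significance should be considered.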